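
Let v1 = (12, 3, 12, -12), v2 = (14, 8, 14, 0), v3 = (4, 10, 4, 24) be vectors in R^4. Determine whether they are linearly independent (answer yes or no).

no

Form the matrix with these vectors as rows and row reduce.
R2 ← R2 − (7/6)·R1: [0, 9/2, 0, 14]
R3 ← R3 − (1/3)·R1: [0, 9, 0, 28]
R3 ← R3 − (2)·R2: [0, 0, 0, 0]
2 nonzero rows, so the 3 vectors span a space of dimension 2.
Since 2 < 3, the vectors are linearly dependent.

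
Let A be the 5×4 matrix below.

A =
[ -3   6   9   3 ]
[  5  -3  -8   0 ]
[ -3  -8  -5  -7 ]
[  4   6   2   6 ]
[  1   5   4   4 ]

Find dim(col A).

Row reduce to echelon form.
R2 ← R2 + (5/3)·R1: [0, 7, 7, 5]
R3 ← R3 − R1: [0, -14, -14, -10]
R4 ← R4 + (4/3)·R1: [0, 14, 14, 10]
R5 ← R5 + (1/3)·R1: [0, 7, 7, 5]
R3 ← R3 + (2)·R2: [0, 0, 0, 0]
R4 ← R4 − (2)·R2: [0, 0, 0, 0]
R5 ← R5 − R2: [0, 0, 0, 0]
Echelon form has 2 nonzero rows, so rank(A) = 2.
The column space has dimension equal to the rank: 2.

2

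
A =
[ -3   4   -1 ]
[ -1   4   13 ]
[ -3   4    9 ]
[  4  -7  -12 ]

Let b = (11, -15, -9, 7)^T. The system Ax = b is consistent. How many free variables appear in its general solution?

0

Row reduce the augmented matrix [A | b].
R2 ← R2 − (1/3)·R1: [0, 8/3, 40/3, -56/3]
R3 ← R3 − R1: [0, 0, 10, -20]
R4 ← R4 + (4/3)·R1: [0, -5/3, -40/3, 65/3]
R4 ← R4 + (5/8)·R2: [0, 0, -5, 10]
R4 ← R4 + (1/2)·R3: [0, 0, 0, 0]
The echelon form has 3 nonzero rows, and every pivot lies in the first 3 columns, so rank(A) = rank([A|b]) = 3.
The system is consistent.
Free variables = (unknowns) − (rank) = 3 − 3 = 0.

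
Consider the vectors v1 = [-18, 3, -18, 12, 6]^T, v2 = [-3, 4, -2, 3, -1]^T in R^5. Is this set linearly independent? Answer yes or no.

yes

Form the matrix with these vectors as rows and row reduce.
R2 ← R2 − (1/6)·R1: [0, 7/2, 1, 1, -2]
2 nonzero rows, so the 2 vectors span a space of dimension 2.
Since 2 = 2, the vectors are linearly independent.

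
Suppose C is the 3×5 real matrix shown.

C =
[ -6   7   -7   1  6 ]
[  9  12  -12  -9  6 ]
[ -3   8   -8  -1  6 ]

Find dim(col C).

2

Row reduce to echelon form.
R2 ← R2 + (3/2)·R1: [0, 45/2, -45/2, -15/2, 15]
R3 ← R3 − (1/2)·R1: [0, 9/2, -9/2, -3/2, 3]
R3 ← R3 − (1/5)·R2: [0, 0, 0, 0, 0]
Echelon form has 2 nonzero rows, so rank(C) = 2.
The column space has dimension equal to the rank: 2.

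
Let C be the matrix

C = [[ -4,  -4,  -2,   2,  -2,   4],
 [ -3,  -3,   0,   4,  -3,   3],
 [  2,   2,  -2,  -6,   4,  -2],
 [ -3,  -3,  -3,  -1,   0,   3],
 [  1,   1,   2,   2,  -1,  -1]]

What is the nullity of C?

Row reduce to echelon form.
R2 ← R2 − (3/4)·R1: [0, 0, 3/2, 5/2, -3/2, 0]
R3 ← R3 + (1/2)·R1: [0, 0, -3, -5, 3, 0]
R4 ← R4 − (3/4)·R1: [0, 0, -3/2, -5/2, 3/2, 0]
R5 ← R5 + (1/4)·R1: [0, 0, 3/2, 5/2, -3/2, 0]
R3 ← R3 + (2)·R2: [0, 0, 0, 0, 0, 0]
R4 ← R4 + R2: [0, 0, 0, 0, 0, 0]
R5 ← R5 − R2: [0, 0, 0, 0, 0, 0]
2 nonzero rows, so rank(C) = 2.
C has 6 columns; by rank–nullity, nullity = 6 − 2 = 4.

4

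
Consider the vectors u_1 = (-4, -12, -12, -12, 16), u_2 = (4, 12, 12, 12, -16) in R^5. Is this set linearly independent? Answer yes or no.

no

Form the matrix with these vectors as rows and row reduce.
R2 ← R2 + R1: [0, 0, 0, 0, 0]
1 nonzero row, so the 2 vectors span a space of dimension 1.
Since 1 < 2, the vectors are linearly dependent.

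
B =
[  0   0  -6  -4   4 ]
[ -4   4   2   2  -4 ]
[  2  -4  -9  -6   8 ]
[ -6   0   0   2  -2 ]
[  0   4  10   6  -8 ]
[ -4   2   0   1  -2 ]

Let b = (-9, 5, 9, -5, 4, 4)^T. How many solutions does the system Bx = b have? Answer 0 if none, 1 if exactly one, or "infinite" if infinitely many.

Row reduce the augmented matrix [B | b].
Swap R1 ↔ R2
R3 ← R3 + (1/2)·R1: [0, -2, -8, -5, 6, 23/2]
R4 ← R4 − (3/2)·R1: [0, -6, -3, -1, 4, -25/2]
R6 ← R6 − R1: [0, -2, -2, -1, 2, -1]
Swap R2 ↔ R3
R4 ← R4 − (3)·R2: [0, 0, 21, 14, -14, -47]
R5 ← R5 + (2)·R2: [0, 0, -6, -4, 4, 27]
R6 ← R6 − R2: [0, 0, 6, 4, -4, -25/2]
R4 ← R4 + (7/2)·R3: [0, 0, 0, 0, 0, -157/2]
R5 ← R5 − R3: [0, 0, 0, 0, 0, 36]
R6 ← R6 + R3: [0, 0, 0, 0, 0, -43/2]
R5 ← R5 + (72/157)·R4: [0, 0, 0, 0, 0, 0]
R6 ← R6 − (43/157)·R4: [0, 0, 0, 0, 0, 0]
The echelon form has 4 nonzero rows; the last pivot sits in the augmented column, so rank(B) = 3 but rank([B|b]) = 4.
Since the ranks differ, the system is inconsistent.
It has no solutions.

0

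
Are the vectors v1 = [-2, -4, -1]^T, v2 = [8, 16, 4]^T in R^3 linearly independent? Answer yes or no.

Form the matrix with these vectors as rows and row reduce.
R2 ← R2 + (4)·R1: [0, 0, 0]
1 nonzero row, so the 2 vectors span a space of dimension 1.
Since 1 < 2, the vectors are linearly dependent.

no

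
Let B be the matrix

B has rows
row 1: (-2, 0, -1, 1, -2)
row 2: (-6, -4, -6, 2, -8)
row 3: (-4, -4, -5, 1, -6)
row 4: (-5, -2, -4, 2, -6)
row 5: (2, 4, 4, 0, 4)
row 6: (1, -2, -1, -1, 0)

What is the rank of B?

2

Row reduce to echelon form.
R2 ← R2 − (3)·R1: [0, -4, -3, -1, -2]
R3 ← R3 − (2)·R1: [0, -4, -3, -1, -2]
R4 ← R4 − (5/2)·R1: [0, -2, -3/2, -1/2, -1]
R5 ← R5 + R1: [0, 4, 3, 1, 2]
R6 ← R6 + (1/2)·R1: [0, -2, -3/2, -1/2, -1]
R3 ← R3 − R2: [0, 0, 0, 0, 0]
R4 ← R4 − (1/2)·R2: [0, 0, 0, 0, 0]
R5 ← R5 + R2: [0, 0, 0, 0, 0]
R6 ← R6 − (1/2)·R2: [0, 0, 0, 0, 0]
Echelon form has 2 nonzero rows, so rank(B) = 2.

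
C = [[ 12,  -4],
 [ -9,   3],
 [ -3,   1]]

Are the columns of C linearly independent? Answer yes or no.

Row reduce C to echelon form.
R2 ← R2 + (3/4)·R1: [0, 0]
R3 ← R3 + (1/4)·R1: [0, 0]
1 pivot among 2 columns.
Only 1 < 2 pivot columns, so the columns are linearly dependent.

no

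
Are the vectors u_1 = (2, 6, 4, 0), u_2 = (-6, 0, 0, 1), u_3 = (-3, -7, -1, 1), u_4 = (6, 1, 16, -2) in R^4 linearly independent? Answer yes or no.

Form the matrix with these vectors as rows and row reduce.
R2 ← R2 + (3)·R1: [0, 18, 12, 1]
R3 ← R3 + (3/2)·R1: [0, 2, 5, 1]
R4 ← R4 − (3)·R1: [0, -17, 4, -2]
R3 ← R3 − (1/9)·R2: [0, 0, 11/3, 8/9]
R4 ← R4 + (17/18)·R2: [0, 0, 46/3, -19/18]
R4 ← R4 − (46/11)·R3: [0, 0, 0, -105/22]
4 nonzero rows, so the 4 vectors span a space of dimension 4.
Since 4 = 4, the vectors are linearly independent.

yes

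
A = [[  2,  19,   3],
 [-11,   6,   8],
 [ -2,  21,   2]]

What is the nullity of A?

0

Row reduce to echelon form.
R2 ← R2 + (11/2)·R1: [0, 221/2, 49/2]
R3 ← R3 + R1: [0, 40, 5]
R3 ← R3 − (80/221)·R2: [0, 0, -855/221]
3 nonzero rows, so rank(A) = 3.
A has 3 columns; by rank–nullity, nullity = 3 − 3 = 0.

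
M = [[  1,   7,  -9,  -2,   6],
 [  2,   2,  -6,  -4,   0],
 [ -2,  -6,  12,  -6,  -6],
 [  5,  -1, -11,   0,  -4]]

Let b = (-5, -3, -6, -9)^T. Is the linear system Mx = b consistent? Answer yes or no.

Row reduce the augmented matrix [M | b].
R2 ← R2 − (2)·R1: [0, -12, 12, 0, -12, 7]
R3 ← R3 + (2)·R1: [0, 8, -6, -10, 6, -16]
R4 ← R4 − (5)·R1: [0, -36, 34, 10, -34, 16]
R3 ← R3 + (2/3)·R2: [0, 0, 2, -10, -2, -34/3]
R4 ← R4 − (3)·R2: [0, 0, -2, 10, 2, -5]
R4 ← R4 + R3: [0, 0, 0, 0, 0, -49/3]
The echelon form has 4 nonzero rows; the last pivot sits in the augmented column, so rank(M) = 3 but rank([M|b]) = 4.
Since the ranks differ, the system is inconsistent.

no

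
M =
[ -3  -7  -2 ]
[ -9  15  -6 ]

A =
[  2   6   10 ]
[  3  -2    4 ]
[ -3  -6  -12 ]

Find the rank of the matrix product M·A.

2

First compute MA:
[[-21,   8, -34],
 [ 45, -48,  42]]
Now row reduce the product.
R2 ← R2 + (15/7)·R1: [0, -216/7, -216/7]
2 nonzero rows, so rank(MA) = 2.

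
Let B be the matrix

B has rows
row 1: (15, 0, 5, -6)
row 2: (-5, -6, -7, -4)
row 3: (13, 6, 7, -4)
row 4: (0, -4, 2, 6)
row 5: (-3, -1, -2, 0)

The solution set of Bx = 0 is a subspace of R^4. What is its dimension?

Row reduce to echelon form.
R2 ← R2 + (1/3)·R1: [0, -6, -16/3, -6]
R3 ← R3 − (13/15)·R1: [0, 6, 8/3, 6/5]
R5 ← R5 + (1/5)·R1: [0, -1, -1, -6/5]
R3 ← R3 + R2: [0, 0, -8/3, -24/5]
R4 ← R4 − (2/3)·R2: [0, 0, 50/9, 10]
R5 ← R5 − (1/6)·R2: [0, 0, -1/9, -1/5]
R4 ← R4 + (25/12)·R3: [0, 0, 0, 0]
R5 ← R5 − (1/24)·R3: [0, 0, 0, 0]
3 nonzero rows, so rank(B) = 3.
B has 4 columns; by rank–nullity, nullity = 4 − 3 = 1.

1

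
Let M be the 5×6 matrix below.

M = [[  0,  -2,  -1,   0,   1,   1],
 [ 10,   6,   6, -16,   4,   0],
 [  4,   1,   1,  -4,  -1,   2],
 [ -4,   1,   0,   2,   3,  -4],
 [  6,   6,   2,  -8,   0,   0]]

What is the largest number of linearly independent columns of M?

4

Row reduce to echelon form.
Swap R1 ↔ R2
R3 ← R3 − (2/5)·R1: [0, -7/5, -7/5, 12/5, -13/5, 2]
R4 ← R4 + (2/5)·R1: [0, 17/5, 12/5, -22/5, 23/5, -4]
R5 ← R5 − (3/5)·R1: [0, 12/5, -8/5, 8/5, -12/5, 0]
R3 ← R3 − (7/10)·R2: [0, 0, -7/10, 12/5, -33/10, 13/10]
R4 ← R4 + (17/10)·R2: [0, 0, 7/10, -22/5, 63/10, -23/10]
R5 ← R5 + (6/5)·R2: [0, 0, -14/5, 8/5, -6/5, 6/5]
R4 ← R4 + R3: [0, 0, 0, -2, 3, -1]
R5 ← R5 − (4)·R3: [0, 0, 0, -8, 12, -4]
R5 ← R5 − (4)·R4: [0, 0, 0, 0, 0, 0]
Echelon form has 4 nonzero rows, so rank(M) = 4.
The rank gives the maximum number of linearly independent columns: 4.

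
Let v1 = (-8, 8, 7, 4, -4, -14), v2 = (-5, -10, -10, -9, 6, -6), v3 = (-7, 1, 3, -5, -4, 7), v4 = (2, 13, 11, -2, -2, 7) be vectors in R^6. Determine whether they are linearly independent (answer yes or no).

Form the matrix with these vectors as rows and row reduce.
R2 ← R2 − (5/8)·R1: [0, -15, -115/8, -23/2, 17/2, 11/4]
R3 ← R3 − (7/8)·R1: [0, -6, -25/8, -17/2, -1/2, 77/4]
R4 ← R4 + (1/4)·R1: [0, 15, 51/4, -1, -3, 7/2]
R3 ← R3 − (2/5)·R2: [0, 0, 21/8, -39/10, -39/10, 363/20]
R4 ← R4 + R2: [0, 0, -13/8, -25/2, 11/2, 25/4]
R4 ← R4 + (13/21)·R3: [0, 0, 0, -522/35, 108/35, 612/35]
4 nonzero rows, so the 4 vectors span a space of dimension 4.
Since 4 = 4, the vectors are linearly independent.

yes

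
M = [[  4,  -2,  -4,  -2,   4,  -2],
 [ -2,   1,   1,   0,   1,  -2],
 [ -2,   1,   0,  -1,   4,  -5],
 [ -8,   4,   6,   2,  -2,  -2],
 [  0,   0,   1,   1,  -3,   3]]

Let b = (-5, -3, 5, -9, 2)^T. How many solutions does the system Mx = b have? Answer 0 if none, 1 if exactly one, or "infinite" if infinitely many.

0

Row reduce the augmented matrix [M | b].
R2 ← R2 + (1/2)·R1: [0, 0, -1, -1, 3, -3, -11/2]
R3 ← R3 + (1/2)·R1: [0, 0, -2, -2, 6, -6, 5/2]
R4 ← R4 + (2)·R1: [0, 0, -2, -2, 6, -6, -19]
R3 ← R3 − (2)·R2: [0, 0, 0, 0, 0, 0, 27/2]
R4 ← R4 − (2)·R2: [0, 0, 0, 0, 0, 0, -8]
R5 ← R5 + R2: [0, 0, 0, 0, 0, 0, -7/2]
R4 ← R4 + (16/27)·R3: [0, 0, 0, 0, 0, 0, 0]
R5 ← R5 + (7/27)·R3: [0, 0, 0, 0, 0, 0, 0]
The echelon form has 3 nonzero rows; the last pivot sits in the augmented column, so rank(M) = 2 but rank([M|b]) = 3.
Since the ranks differ, the system is inconsistent.
It has no solutions.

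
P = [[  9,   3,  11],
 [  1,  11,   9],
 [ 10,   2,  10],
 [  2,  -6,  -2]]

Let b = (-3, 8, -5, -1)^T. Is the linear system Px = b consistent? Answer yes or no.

no

Row reduce the augmented matrix [P | b].
R2 ← R2 − (1/9)·R1: [0, 32/3, 70/9, 25/3]
R3 ← R3 − (10/9)·R1: [0, -4/3, -20/9, -5/3]
R4 ← R4 − (2/9)·R1: [0, -20/3, -40/9, -1/3]
R3 ← R3 + (1/8)·R2: [0, 0, -5/4, -5/8]
R4 ← R4 + (5/8)·R2: [0, 0, 5/12, 39/8]
R4 ← R4 + (1/3)·R3: [0, 0, 0, 14/3]
The echelon form has 4 nonzero rows; the last pivot sits in the augmented column, so rank(P) = 3 but rank([P|b]) = 4.
Since the ranks differ, the system is inconsistent.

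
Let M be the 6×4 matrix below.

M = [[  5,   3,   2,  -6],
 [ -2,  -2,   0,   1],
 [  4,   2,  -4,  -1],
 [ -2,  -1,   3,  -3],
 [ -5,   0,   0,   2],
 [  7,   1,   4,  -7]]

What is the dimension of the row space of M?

Row reduce to echelon form.
R2 ← R2 + (2/5)·R1: [0, -4/5, 4/5, -7/5]
R3 ← R3 − (4/5)·R1: [0, -2/5, -28/5, 19/5]
R4 ← R4 + (2/5)·R1: [0, 1/5, 19/5, -27/5]
R5 ← R5 + R1: [0, 3, 2, -4]
R6 ← R6 − (7/5)·R1: [0, -16/5, 6/5, 7/5]
R3 ← R3 − (1/2)·R2: [0, 0, -6, 9/2]
R4 ← R4 + (1/4)·R2: [0, 0, 4, -23/4]
R5 ← R5 + (15/4)·R2: [0, 0, 5, -37/4]
R6 ← R6 − (4)·R2: [0, 0, -2, 7]
R4 ← R4 + (2/3)·R3: [0, 0, 0, -11/4]
R5 ← R5 + (5/6)·R3: [0, 0, 0, -11/2]
R6 ← R6 − (1/3)·R3: [0, 0, 0, 11/2]
R5 ← R5 − (2)·R4: [0, 0, 0, 0]
R6 ← R6 + (2)·R4: [0, 0, 0, 0]
Echelon form has 4 nonzero rows, so rank(M) = 4.
The row space has dimension equal to the rank: 4.

4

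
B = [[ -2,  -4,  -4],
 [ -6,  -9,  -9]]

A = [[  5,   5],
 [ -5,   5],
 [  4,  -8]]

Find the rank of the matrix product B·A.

2

First compute BA:
[[ -6,   2],
 [-21,  -3]]
Now row reduce the product.
R2 ← R2 − (7/2)·R1: [0, -10]
2 nonzero rows, so rank(BA) = 2.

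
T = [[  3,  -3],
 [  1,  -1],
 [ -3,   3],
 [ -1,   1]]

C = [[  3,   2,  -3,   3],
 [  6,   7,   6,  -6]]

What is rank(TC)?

First compute TC:
[[ -9, -15, -27,  27],
 [ -3,  -5,  -9,   9],
 [  9,  15,  27, -27],
 [  3,   5,   9,  -9]]
Now row reduce the product.
R2 ← R2 − (1/3)·R1: [0, 0, 0, 0]
R3 ← R3 + R1: [0, 0, 0, 0]
R4 ← R4 + (1/3)·R1: [0, 0, 0, 0]
1 nonzero row, so rank(TC) = 1.

1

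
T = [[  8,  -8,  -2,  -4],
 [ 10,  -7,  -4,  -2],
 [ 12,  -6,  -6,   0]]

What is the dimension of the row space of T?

Row reduce to echelon form.
R2 ← R2 − (5/4)·R1: [0, 3, -3/2, 3]
R3 ← R3 − (3/2)·R1: [0, 6, -3, 6]
R3 ← R3 − (2)·R2: [0, 0, 0, 0]
Echelon form has 2 nonzero rows, so rank(T) = 2.
The row space has dimension equal to the rank: 2.

2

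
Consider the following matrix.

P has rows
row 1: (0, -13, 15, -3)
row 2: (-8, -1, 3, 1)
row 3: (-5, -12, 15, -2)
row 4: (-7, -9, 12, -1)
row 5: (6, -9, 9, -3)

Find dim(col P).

Row reduce to echelon form.
Swap R1 ↔ R2
R3 ← R3 − (5/8)·R1: [0, -91/8, 105/8, -21/8]
R4 ← R4 − (7/8)·R1: [0, -65/8, 75/8, -15/8]
R5 ← R5 + (3/4)·R1: [0, -39/4, 45/4, -9/4]
R3 ← R3 − (7/8)·R2: [0, 0, 0, 0]
R4 ← R4 − (5/8)·R2: [0, 0, 0, 0]
R5 ← R5 − (3/4)·R2: [0, 0, 0, 0]
Echelon form has 2 nonzero rows, so rank(P) = 2.
The column space has dimension equal to the rank: 2.

2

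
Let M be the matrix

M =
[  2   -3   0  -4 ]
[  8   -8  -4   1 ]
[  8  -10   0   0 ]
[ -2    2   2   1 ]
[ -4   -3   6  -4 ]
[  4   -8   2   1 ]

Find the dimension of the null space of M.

0

Row reduce to echelon form.
R2 ← R2 − (4)·R1: [0, 4, -4, 17]
R3 ← R3 − (4)·R1: [0, 2, 0, 16]
R4 ← R4 + R1: [0, -1, 2, -3]
R5 ← R5 + (2)·R1: [0, -9, 6, -12]
R6 ← R6 − (2)·R1: [0, -2, 2, 9]
R3 ← R3 − (1/2)·R2: [0, 0, 2, 15/2]
R4 ← R4 + (1/4)·R2: [0, 0, 1, 5/4]
R5 ← R5 + (9/4)·R2: [0, 0, -3, 105/4]
R6 ← R6 + (1/2)·R2: [0, 0, 0, 35/2]
R4 ← R4 − (1/2)·R3: [0, 0, 0, -5/2]
R5 ← R5 + (3/2)·R3: [0, 0, 0, 75/2]
R5 ← R5 + (15)·R4: [0, 0, 0, 0]
R6 ← R6 + (7)·R4: [0, 0, 0, 0]
4 nonzero rows, so rank(M) = 4.
M has 4 columns; by rank–nullity, nullity = 4 − 4 = 0.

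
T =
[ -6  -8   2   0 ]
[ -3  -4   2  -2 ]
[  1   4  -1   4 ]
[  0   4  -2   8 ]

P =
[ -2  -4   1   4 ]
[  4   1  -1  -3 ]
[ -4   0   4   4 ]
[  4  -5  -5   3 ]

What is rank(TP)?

First compute TP:
[[-28,  16,  10,   8],
 [-26,  18,  19,   2],
 [ 34, -20, -27,   0],
 [ 56, -36, -52,   4]]
Now row reduce the product.
R2 ← R2 − (13/14)·R1: [0, 22/7, 68/7, -38/7]
R3 ← R3 + (17/14)·R1: [0, -4/7, -104/7, 68/7]
R4 ← R4 + (2)·R1: [0, -4, -32, 20]
R3 ← R3 + (2/11)·R2: [0, 0, -144/11, 96/11]
R4 ← R4 + (14/11)·R2: [0, 0, -216/11, 144/11]
R4 ← R4 − (3/2)·R3: [0, 0, 0, 0]
3 nonzero rows, so rank(TP) = 3.

3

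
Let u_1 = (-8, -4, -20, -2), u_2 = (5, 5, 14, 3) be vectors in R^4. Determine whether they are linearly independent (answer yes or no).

Form the matrix with these vectors as rows and row reduce.
R2 ← R2 + (5/8)·R1: [0, 5/2, 3/2, 7/4]
2 nonzero rows, so the 2 vectors span a space of dimension 2.
Since 2 = 2, the vectors are linearly independent.

yes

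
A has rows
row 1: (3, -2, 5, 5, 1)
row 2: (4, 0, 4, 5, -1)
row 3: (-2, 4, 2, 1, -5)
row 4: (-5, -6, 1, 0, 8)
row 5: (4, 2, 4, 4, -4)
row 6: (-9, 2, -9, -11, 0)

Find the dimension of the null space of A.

1

Row reduce to echelon form.
R2 ← R2 − (4/3)·R1: [0, 8/3, -8/3, -5/3, -7/3]
R3 ← R3 + (2/3)·R1: [0, 8/3, 16/3, 13/3, -13/3]
R4 ← R4 + (5/3)·R1: [0, -28/3, 28/3, 25/3, 29/3]
R5 ← R5 − (4/3)·R1: [0, 14/3, -8/3, -8/3, -16/3]
R6 ← R6 + (3)·R1: [0, -4, 6, 4, 3]
R3 ← R3 − R2: [0, 0, 8, 6, -2]
R4 ← R4 + (7/2)·R2: [0, 0, 0, 5/2, 3/2]
R5 ← R5 − (7/4)·R2: [0, 0, 2, 1/4, -5/4]
R6 ← R6 + (3/2)·R2: [0, 0, 2, 3/2, -1/2]
R5 ← R5 − (1/4)·R3: [0, 0, 0, -5/4, -3/4]
R6 ← R6 − (1/4)·R3: [0, 0, 0, 0, 0]
R5 ← R5 + (1/2)·R4: [0, 0, 0, 0, 0]
4 nonzero rows, so rank(A) = 4.
A has 5 columns; by rank–nullity, nullity = 5 − 4 = 1.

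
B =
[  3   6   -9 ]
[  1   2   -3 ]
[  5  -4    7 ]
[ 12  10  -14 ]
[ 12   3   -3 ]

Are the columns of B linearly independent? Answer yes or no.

no

Row reduce B to echelon form.
R2 ← R2 − (1/3)·R1: [0, 0, 0]
R3 ← R3 − (5/3)·R1: [0, -14, 22]
R4 ← R4 − (4)·R1: [0, -14, 22]
R5 ← R5 − (4)·R1: [0, -21, 33]
Swap R2 ↔ R3
R4 ← R4 − R2: [0, 0, 0]
R5 ← R5 − (3/2)·R2: [0, 0, 0]
2 pivots among 3 columns.
Only 2 < 3 pivot columns, so the columns are linearly dependent.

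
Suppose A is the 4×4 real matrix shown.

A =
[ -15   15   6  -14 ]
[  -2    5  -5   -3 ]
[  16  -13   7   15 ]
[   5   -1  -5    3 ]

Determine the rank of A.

4

Row reduce to echelon form.
R2 ← R2 − (2/15)·R1: [0, 3, -29/5, -17/15]
R3 ← R3 + (16/15)·R1: [0, 3, 67/5, 1/15]
R4 ← R4 + (1/3)·R1: [0, 4, -3, -5/3]
R3 ← R3 − R2: [0, 0, 96/5, 6/5]
R4 ← R4 − (4/3)·R2: [0, 0, 71/15, -7/45]
R4 ← R4 − (71/288)·R3: [0, 0, 0, -65/144]
Echelon form has 4 nonzero rows, so rank(A) = 4.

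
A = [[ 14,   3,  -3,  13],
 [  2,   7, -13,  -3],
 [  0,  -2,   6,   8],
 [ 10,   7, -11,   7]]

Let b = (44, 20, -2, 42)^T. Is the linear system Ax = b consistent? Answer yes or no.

yes

Row reduce the augmented matrix [A | b].
R2 ← R2 − (1/7)·R1: [0, 46/7, -88/7, -34/7, 96/7]
R4 ← R4 − (5/7)·R1: [0, 34/7, -62/7, -16/7, 74/7]
R3 ← R3 + (7/23)·R2: [0, 0, 50/23, 150/23, 50/23]
R4 ← R4 − (17/23)·R2: [0, 0, 10/23, 30/23, 10/23]
R4 ← R4 − (1/5)·R3: [0, 0, 0, 0, 0]
The echelon form has 3 nonzero rows, and every pivot lies in the first 4 columns, so rank(A) = rank([A|b]) = 3.
The system is consistent.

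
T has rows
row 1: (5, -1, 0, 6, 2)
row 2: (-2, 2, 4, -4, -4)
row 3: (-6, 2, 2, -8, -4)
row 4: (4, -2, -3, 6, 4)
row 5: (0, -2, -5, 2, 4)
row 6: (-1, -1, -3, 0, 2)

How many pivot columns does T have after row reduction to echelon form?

2

Row reduce to echelon form.
R2 ← R2 + (2/5)·R1: [0, 8/5, 4, -8/5, -16/5]
R3 ← R3 + (6/5)·R1: [0, 4/5, 2, -4/5, -8/5]
R4 ← R4 − (4/5)·R1: [0, -6/5, -3, 6/5, 12/5]
R6 ← R6 + (1/5)·R1: [0, -6/5, -3, 6/5, 12/5]
R3 ← R3 − (1/2)·R2: [0, 0, 0, 0, 0]
R4 ← R4 + (3/4)·R2: [0, 0, 0, 0, 0]
R5 ← R5 + (5/4)·R2: [0, 0, 0, 0, 0]
R6 ← R6 + (3/4)·R2: [0, 0, 0, 0, 0]
Echelon form has 2 nonzero rows, so rank(T) = 2.
Each nonzero row contributes one pivot column: 2 pivot columns.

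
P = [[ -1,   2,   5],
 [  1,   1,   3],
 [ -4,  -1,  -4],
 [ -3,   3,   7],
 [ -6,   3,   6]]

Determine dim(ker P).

1

Row reduce to echelon form.
R2 ← R2 + R1: [0, 3, 8]
R3 ← R3 − (4)·R1: [0, -9, -24]
R4 ← R4 − (3)·R1: [0, -3, -8]
R5 ← R5 − (6)·R1: [0, -9, -24]
R3 ← R3 + (3)·R2: [0, 0, 0]
R4 ← R4 + R2: [0, 0, 0]
R5 ← R5 + (3)·R2: [0, 0, 0]
2 nonzero rows, so rank(P) = 2.
P has 3 columns; by rank–nullity, nullity = 3 − 2 = 1.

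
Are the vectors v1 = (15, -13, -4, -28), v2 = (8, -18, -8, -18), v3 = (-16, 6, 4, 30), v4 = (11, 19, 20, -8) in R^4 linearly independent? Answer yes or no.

Form the matrix with these vectors as rows and row reduce.
R2 ← R2 − (8/15)·R1: [0, -166/15, -88/15, -46/15]
R3 ← R3 + (16/15)·R1: [0, -118/15, -4/15, 2/15]
R4 ← R4 − (11/15)·R1: [0, 428/15, 344/15, 188/15]
R3 ← R3 − (59/83)·R2: [0, 0, 324/83, 192/83]
R4 ← R4 + (214/83)·R2: [0, 0, 648/83, 384/83]
R4 ← R4 − (2)·R3: [0, 0, 0, 0]
3 nonzero rows, so the 4 vectors span a space of dimension 3.
Since 3 < 4, the vectors are linearly dependent.

no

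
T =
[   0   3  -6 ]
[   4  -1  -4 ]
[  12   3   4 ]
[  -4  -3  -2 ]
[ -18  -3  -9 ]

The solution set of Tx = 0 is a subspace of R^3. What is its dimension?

Row reduce to echelon form.
Swap R1 ↔ R2
R3 ← R3 − (3)·R1: [0, 6, 16]
R4 ← R4 + R1: [0, -4, -6]
R5 ← R5 + (9/2)·R1: [0, -15/2, -27]
R3 ← R3 − (2)·R2: [0, 0, 28]
R4 ← R4 + (4/3)·R2: [0, 0, -14]
R5 ← R5 + (5/2)·R2: [0, 0, -42]
R4 ← R4 + (1/2)·R3: [0, 0, 0]
R5 ← R5 + (3/2)·R3: [0, 0, 0]
3 nonzero rows, so rank(T) = 3.
T has 3 columns; by rank–nullity, nullity = 3 − 3 = 0.

0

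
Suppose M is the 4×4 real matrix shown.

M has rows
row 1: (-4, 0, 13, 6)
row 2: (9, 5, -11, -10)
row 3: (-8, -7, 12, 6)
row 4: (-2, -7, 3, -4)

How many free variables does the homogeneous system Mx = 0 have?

1

Row reduce to echelon form.
R2 ← R2 + (9/4)·R1: [0, 5, 73/4, 7/2]
R3 ← R3 − (2)·R1: [0, -7, -14, -6]
R4 ← R4 − (1/2)·R1: [0, -7, -7/2, -7]
R3 ← R3 + (7/5)·R2: [0, 0, 231/20, -11/10]
R4 ← R4 + (7/5)·R2: [0, 0, 441/20, -21/10]
R4 ← R4 − (21/11)·R3: [0, 0, 0, 0]
3 nonzero rows, so rank(M) = 3.
M has 4 columns; by rank–nullity, nullity = 4 − 3 = 1.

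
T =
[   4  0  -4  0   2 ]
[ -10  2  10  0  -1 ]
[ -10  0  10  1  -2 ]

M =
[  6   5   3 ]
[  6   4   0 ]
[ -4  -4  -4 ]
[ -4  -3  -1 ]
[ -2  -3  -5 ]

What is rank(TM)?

2

First compute TM:
[[ 36,  30,  18],
 [-86, -79, -65],
 [-100, -87, -61]]
Now row reduce the product.
R2 ← R2 + (43/18)·R1: [0, -22/3, -22]
R3 ← R3 + (25/9)·R1: [0, -11/3, -11]
R3 ← R3 − (1/2)·R2: [0, 0, 0]
2 nonzero rows, so rank(TM) = 2.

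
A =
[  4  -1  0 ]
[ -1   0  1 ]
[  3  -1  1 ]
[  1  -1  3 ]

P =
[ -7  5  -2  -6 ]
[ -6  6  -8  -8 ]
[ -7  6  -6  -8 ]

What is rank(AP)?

First compute AP:
[[-22,  14,   0, -16],
 [  0,   1,  -4,  -2],
 [-22,  15,  -4, -18],
 [-22,  17, -12, -22]]
Now row reduce the product.
R3 ← R3 − R1: [0, 1, -4, -2]
R4 ← R4 − R1: [0, 3, -12, -6]
R3 ← R3 − R2: [0, 0, 0, 0]
R4 ← R4 − (3)·R2: [0, 0, 0, 0]
2 nonzero rows, so rank(AP) = 2.

2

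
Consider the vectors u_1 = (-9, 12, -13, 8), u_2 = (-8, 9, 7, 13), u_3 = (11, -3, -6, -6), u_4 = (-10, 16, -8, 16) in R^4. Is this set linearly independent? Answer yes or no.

Form the matrix with these vectors as rows and row reduce.
R2 ← R2 − (8/9)·R1: [0, -5/3, 167/9, 53/9]
R3 ← R3 + (11/9)·R1: [0, 35/3, -197/9, 34/9]
R4 ← R4 − (10/9)·R1: [0, 8/3, 58/9, 64/9]
R3 ← R3 + (7)·R2: [0, 0, 108, 45]
R4 ← R4 + (8/5)·R2: [0, 0, 542/15, 248/15]
R4 ← R4 − (271/810)·R3: [0, 0, 0, 133/90]
4 nonzero rows, so the 4 vectors span a space of dimension 4.
Since 4 = 4, the vectors are linearly independent.

yes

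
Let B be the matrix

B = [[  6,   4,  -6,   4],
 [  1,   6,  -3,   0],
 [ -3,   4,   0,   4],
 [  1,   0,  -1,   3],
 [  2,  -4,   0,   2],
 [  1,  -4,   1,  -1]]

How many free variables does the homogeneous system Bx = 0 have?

1

Row reduce to echelon form.
R2 ← R2 − (1/6)·R1: [0, 16/3, -2, -2/3]
R3 ← R3 + (1/2)·R1: [0, 6, -3, 6]
R4 ← R4 − (1/6)·R1: [0, -2/3, 0, 7/3]
R5 ← R5 − (1/3)·R1: [0, -16/3, 2, 2/3]
R6 ← R6 − (1/6)·R1: [0, -14/3, 2, -5/3]
R3 ← R3 − (9/8)·R2: [0, 0, -3/4, 27/4]
R4 ← R4 + (1/8)·R2: [0, 0, -1/4, 9/4]
R5 ← R5 + R2: [0, 0, 0, 0]
R6 ← R6 + (7/8)·R2: [0, 0, 1/4, -9/4]
R4 ← R4 − (1/3)·R3: [0, 0, 0, 0]
R6 ← R6 + (1/3)·R3: [0, 0, 0, 0]
3 nonzero rows, so rank(B) = 3.
B has 4 columns; by rank–nullity, nullity = 4 − 3 = 1.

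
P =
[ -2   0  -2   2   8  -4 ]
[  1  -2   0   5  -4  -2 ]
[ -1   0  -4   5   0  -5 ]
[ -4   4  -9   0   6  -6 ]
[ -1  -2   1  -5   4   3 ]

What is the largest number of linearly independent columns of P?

4

Row reduce to echelon form.
R2 ← R2 + (1/2)·R1: [0, -2, -1, 6, 0, -4]
R3 ← R3 − (1/2)·R1: [0, 0, -3, 4, -4, -3]
R4 ← R4 − (2)·R1: [0, 4, -5, -4, -10, 2]
R5 ← R5 − (1/2)·R1: [0, -2, 2, -6, 0, 5]
R4 ← R4 + (2)·R2: [0, 0, -7, 8, -10, -6]
R5 ← R5 − R2: [0, 0, 3, -12, 0, 9]
R4 ← R4 − (7/3)·R3: [0, 0, 0, -4/3, -2/3, 1]
R5 ← R5 + R3: [0, 0, 0, -8, -4, 6]
R5 ← R5 − (6)·R4: [0, 0, 0, 0, 0, 0]
Echelon form has 4 nonzero rows, so rank(P) = 4.
The rank gives the maximum number of linearly independent columns: 4.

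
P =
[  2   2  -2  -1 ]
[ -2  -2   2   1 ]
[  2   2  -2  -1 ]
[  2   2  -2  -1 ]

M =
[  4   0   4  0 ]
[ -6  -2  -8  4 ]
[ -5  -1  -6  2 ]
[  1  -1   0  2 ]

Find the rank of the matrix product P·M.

First compute PM:
[[  5,  -1,   4,   2],
 [ -5,   1,  -4,  -2],
 [  5,  -1,   4,   2],
 [  5,  -1,   4,   2]]
Now row reduce the product.
R2 ← R2 + R1: [0, 0, 0, 0]
R3 ← R3 − R1: [0, 0, 0, 0]
R4 ← R4 − R1: [0, 0, 0, 0]
1 nonzero row, so rank(PM) = 1.

1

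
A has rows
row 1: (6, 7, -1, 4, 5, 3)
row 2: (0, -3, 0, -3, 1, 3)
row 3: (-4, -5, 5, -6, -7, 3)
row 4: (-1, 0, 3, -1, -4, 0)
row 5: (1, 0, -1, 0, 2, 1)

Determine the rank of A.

Row reduce to echelon form.
R3 ← R3 + (2/3)·R1: [0, -1/3, 13/3, -10/3, -11/3, 5]
R4 ← R4 + (1/6)·R1: [0, 7/6, 17/6, -1/3, -19/6, 1/2]
R5 ← R5 − (1/6)·R1: [0, -7/6, -5/6, -2/3, 7/6, 1/2]
R3 ← R3 − (1/9)·R2: [0, 0, 13/3, -3, -34/9, 14/3]
R4 ← R4 + (7/18)·R2: [0, 0, 17/6, -3/2, -25/9, 5/3]
R5 ← R5 − (7/18)·R2: [0, 0, -5/6, 1/2, 7/9, -2/3]
R4 ← R4 − (17/26)·R3: [0, 0, 0, 6/13, -4/13, -18/13]
R5 ← R5 + (5/26)·R3: [0, 0, 0, -1/13, 2/39, 3/13]
R5 ← R5 + (1/6)·R4: [0, 0, 0, 0, 0, 0]
Echelon form has 4 nonzero rows, so rank(A) = 4.

4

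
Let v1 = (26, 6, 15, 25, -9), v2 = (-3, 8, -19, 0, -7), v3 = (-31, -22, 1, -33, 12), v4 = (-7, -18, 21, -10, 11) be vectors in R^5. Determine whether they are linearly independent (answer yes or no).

Form the matrix with these vectors as rows and row reduce.
R2 ← R2 + (3/26)·R1: [0, 113/13, -449/26, 75/26, -209/26]
R3 ← R3 + (31/26)·R1: [0, -193/13, 491/26, -83/26, 33/26]
R4 ← R4 + (7/26)·R1: [0, -213/13, 651/26, -85/26, 223/26]
R3 ← R3 + (193/113)·R2: [0, 0, -1199/113, 196/113, -1408/113]
R4 ← R4 + (213/113)·R2: [0, 0, -849/113, 245/113, -743/113]
R4 ← R4 − (849/1199)·R3: [0, 0, 0, 1127/1199, 245/109]
4 nonzero rows, so the 4 vectors span a space of dimension 4.
Since 4 = 4, the vectors are linearly independent.

yes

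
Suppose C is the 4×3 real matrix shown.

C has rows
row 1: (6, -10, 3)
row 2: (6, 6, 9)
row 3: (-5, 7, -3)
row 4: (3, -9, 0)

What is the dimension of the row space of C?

Row reduce to echelon form.
R2 ← R2 − R1: [0, 16, 6]
R3 ← R3 + (5/6)·R1: [0, -4/3, -1/2]
R4 ← R4 − (1/2)·R1: [0, -4, -3/2]
R3 ← R3 + (1/12)·R2: [0, 0, 0]
R4 ← R4 + (1/4)·R2: [0, 0, 0]
Echelon form has 2 nonzero rows, so rank(C) = 2.
The row space has dimension equal to the rank: 2.

2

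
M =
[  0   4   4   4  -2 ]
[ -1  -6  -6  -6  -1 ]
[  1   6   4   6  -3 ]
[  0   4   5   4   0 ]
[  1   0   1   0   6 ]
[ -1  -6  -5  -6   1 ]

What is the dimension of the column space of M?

3

Row reduce to echelon form.
Swap R1 ↔ R2
R3 ← R3 + R1: [0, 0, -2, 0, -4]
R5 ← R5 + R1: [0, -6, -5, -6, 5]
R6 ← R6 − R1: [0, 0, 1, 0, 2]
R4 ← R4 − R2: [0, 0, 1, 0, 2]
R5 ← R5 + (3/2)·R2: [0, 0, 1, 0, 2]
R4 ← R4 + (1/2)·R3: [0, 0, 0, 0, 0]
R5 ← R5 + (1/2)·R3: [0, 0, 0, 0, 0]
R6 ← R6 + (1/2)·R3: [0, 0, 0, 0, 0]
Echelon form has 3 nonzero rows, so rank(M) = 3.
The column space has dimension equal to the rank: 3.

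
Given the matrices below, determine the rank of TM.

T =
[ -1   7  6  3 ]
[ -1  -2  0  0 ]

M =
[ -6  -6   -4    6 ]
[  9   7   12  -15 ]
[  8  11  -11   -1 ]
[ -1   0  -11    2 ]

First compute TM:
[[114, 121, -11, -111],
 [-12,  -8, -20,  24]]
Now row reduce the product.
R2 ← R2 + (2/19)·R1: [0, 90/19, -402/19, 234/19]
2 nonzero rows, so rank(TM) = 2.

2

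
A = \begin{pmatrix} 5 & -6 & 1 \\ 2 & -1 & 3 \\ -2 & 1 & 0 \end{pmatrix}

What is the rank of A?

Row reduce to echelon form.
R2 ← R2 − (2/5)·R1: [0, 7/5, 13/5]
R3 ← R3 + (2/5)·R1: [0, -7/5, 2/5]
R3 ← R3 + R2: [0, 0, 3]
Echelon form has 3 nonzero rows, so rank(A) = 3.

3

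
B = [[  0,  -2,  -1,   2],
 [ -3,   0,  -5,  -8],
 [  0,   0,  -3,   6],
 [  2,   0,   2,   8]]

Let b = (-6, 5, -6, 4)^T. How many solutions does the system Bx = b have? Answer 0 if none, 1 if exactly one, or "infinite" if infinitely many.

0

Row reduce the augmented matrix [B | b].
Swap R1 ↔ R2
R4 ← R4 + (2/3)·R1: [0, 0, -4/3, 8/3, 22/3]
R4 ← R4 − (4/9)·R3: [0, 0, 0, 0, 10]
The echelon form has 4 nonzero rows; the last pivot sits in the augmented column, so rank(B) = 3 but rank([B|b]) = 4.
Since the ranks differ, the system is inconsistent.
It has no solutions.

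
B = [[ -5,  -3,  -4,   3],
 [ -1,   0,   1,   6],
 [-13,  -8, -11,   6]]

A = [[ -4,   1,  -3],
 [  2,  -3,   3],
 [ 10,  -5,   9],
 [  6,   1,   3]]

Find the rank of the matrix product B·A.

2

First compute BA:
[[ -8,  27, -21],
 [ 50,   0,  30],
 [-38,  72, -66]]
Now row reduce the product.
R2 ← R2 + (25/4)·R1: [0, 675/4, -405/4]
R3 ← R3 − (19/4)·R1: [0, -225/4, 135/4]
R3 ← R3 + (1/3)·R2: [0, 0, 0]
2 nonzero rows, so rank(BA) = 2.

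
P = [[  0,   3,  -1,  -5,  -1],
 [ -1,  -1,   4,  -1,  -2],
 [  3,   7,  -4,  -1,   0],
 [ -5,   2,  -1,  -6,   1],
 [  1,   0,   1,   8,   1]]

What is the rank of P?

4

Row reduce to echelon form.
Swap R1 ↔ R2
R3 ← R3 + (3)·R1: [0, 4, 8, -4, -6]
R4 ← R4 − (5)·R1: [0, 7, -21, -1, 11]
R5 ← R5 + R1: [0, -1, 5, 7, -1]
R3 ← R3 − (4/3)·R2: [0, 0, 28/3, 8/3, -14/3]
R4 ← R4 − (7/3)·R2: [0, 0, -56/3, 32/3, 40/3]
R5 ← R5 + (1/3)·R2: [0, 0, 14/3, 16/3, -4/3]
R4 ← R4 + (2)·R3: [0, 0, 0, 16, 4]
R5 ← R5 − (1/2)·R3: [0, 0, 0, 4, 1]
R5 ← R5 − (1/4)·R4: [0, 0, 0, 0, 0]
Echelon form has 4 nonzero rows, so rank(P) = 4.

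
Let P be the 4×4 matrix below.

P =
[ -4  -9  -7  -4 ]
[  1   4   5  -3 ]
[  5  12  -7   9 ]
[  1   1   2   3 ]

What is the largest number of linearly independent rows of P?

3

Row reduce to echelon form.
R2 ← R2 + (1/4)·R1: [0, 7/4, 13/4, -4]
R3 ← R3 + (5/4)·R1: [0, 3/4, -63/4, 4]
R4 ← R4 + (1/4)·R1: [0, -5/4, 1/4, 2]
R3 ← R3 − (3/7)·R2: [0, 0, -120/7, 40/7]
R4 ← R4 + (5/7)·R2: [0, 0, 18/7, -6/7]
R4 ← R4 + (3/20)·R3: [0, 0, 0, 0]
Echelon form has 3 nonzero rows, so rank(P) = 3.
The rank gives the maximum number of linearly independent rows: 3.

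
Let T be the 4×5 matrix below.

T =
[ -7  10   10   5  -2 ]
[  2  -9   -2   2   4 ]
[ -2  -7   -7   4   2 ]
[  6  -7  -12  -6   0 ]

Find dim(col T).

3

Row reduce to echelon form.
R2 ← R2 + (2/7)·R1: [0, -43/7, 6/7, 24/7, 24/7]
R3 ← R3 − (2/7)·R1: [0, -69/7, -69/7, 18/7, 18/7]
R4 ← R4 + (6/7)·R1: [0, 11/7, -24/7, -12/7, -12/7]
R3 ← R3 − (69/43)·R2: [0, 0, -483/43, -126/43, -126/43]
R4 ← R4 + (11/43)·R2: [0, 0, -138/43, -36/43, -36/43]
R4 ← R4 − (2/7)·R3: [0, 0, 0, 0, 0]
Echelon form has 3 nonzero rows, so rank(T) = 3.
The column space has dimension equal to the rank: 3.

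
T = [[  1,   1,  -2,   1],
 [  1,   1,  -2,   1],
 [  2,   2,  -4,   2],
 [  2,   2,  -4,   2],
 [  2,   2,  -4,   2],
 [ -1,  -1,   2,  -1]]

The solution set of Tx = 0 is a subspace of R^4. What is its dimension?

3

Row reduce to echelon form.
R2 ← R2 − R1: [0, 0, 0, 0]
R3 ← R3 − (2)·R1: [0, 0, 0, 0]
R4 ← R4 − (2)·R1: [0, 0, 0, 0]
R5 ← R5 − (2)·R1: [0, 0, 0, 0]
R6 ← R6 + R1: [0, 0, 0, 0]
1 nonzero row, so rank(T) = 1.
T has 4 columns; by rank–nullity, nullity = 4 − 1 = 3.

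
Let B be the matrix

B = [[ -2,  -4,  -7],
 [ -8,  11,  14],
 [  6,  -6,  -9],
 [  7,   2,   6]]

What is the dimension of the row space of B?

Row reduce to echelon form.
R2 ← R2 − (4)·R1: [0, 27, 42]
R3 ← R3 + (3)·R1: [0, -18, -30]
R4 ← R4 + (7/2)·R1: [0, -12, -37/2]
R3 ← R3 + (2/3)·R2: [0, 0, -2]
R4 ← R4 + (4/9)·R2: [0, 0, 1/6]
R4 ← R4 + (1/12)·R3: [0, 0, 0]
Echelon form has 3 nonzero rows, so rank(B) = 3.
The row space has dimension equal to the rank: 3.

3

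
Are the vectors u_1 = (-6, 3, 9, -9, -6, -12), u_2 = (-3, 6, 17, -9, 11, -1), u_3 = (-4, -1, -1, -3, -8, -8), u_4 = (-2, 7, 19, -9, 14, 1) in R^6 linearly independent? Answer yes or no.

no

Form the matrix with these vectors as rows and row reduce.
R2 ← R2 − (1/2)·R1: [0, 9/2, 25/2, -9/2, 14, 5]
R3 ← R3 − (2/3)·R1: [0, -3, -7, 3, -4, 0]
R4 ← R4 − (1/3)·R1: [0, 6, 16, -6, 16, 5]
R3 ← R3 + (2/3)·R2: [0, 0, 4/3, 0, 16/3, 10/3]
R4 ← R4 − (4/3)·R2: [0, 0, -2/3, 0, -8/3, -5/3]
R4 ← R4 + (1/2)·R3: [0, 0, 0, 0, 0, 0]
3 nonzero rows, so the 4 vectors span a space of dimension 3.
Since 3 < 4, the vectors are linearly dependent.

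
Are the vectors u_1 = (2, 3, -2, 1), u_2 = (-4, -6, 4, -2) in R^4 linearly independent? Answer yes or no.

no

Form the matrix with these vectors as rows and row reduce.
R2 ← R2 + (2)·R1: [0, 0, 0, 0]
1 nonzero row, so the 2 vectors span a space of dimension 1.
Since 1 < 2, the vectors are linearly dependent.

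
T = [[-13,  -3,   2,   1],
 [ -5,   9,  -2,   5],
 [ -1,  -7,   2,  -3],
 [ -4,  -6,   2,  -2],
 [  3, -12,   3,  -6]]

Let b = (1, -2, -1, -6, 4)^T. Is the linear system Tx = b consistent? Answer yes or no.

Row reduce the augmented matrix [T | b].
R2 ← R2 − (5/13)·R1: [0, 132/13, -36/13, 60/13, -31/13]
R3 ← R3 − (1/13)·R1: [0, -88/13, 24/13, -40/13, -14/13]
R4 ← R4 − (4/13)·R1: [0, -66/13, 18/13, -30/13, -82/13]
R5 ← R5 + (3/13)·R1: [0, -165/13, 45/13, -75/13, 55/13]
R3 ← R3 + (2/3)·R2: [0, 0, 0, 0, -8/3]
R4 ← R4 + (1/2)·R2: [0, 0, 0, 0, -15/2]
R5 ← R5 + (5/4)·R2: [0, 0, 0, 0, 5/4]
R4 ← R4 − (45/16)·R3: [0, 0, 0, 0, 0]
R5 ← R5 + (15/32)·R3: [0, 0, 0, 0, 0]
The echelon form has 3 nonzero rows; the last pivot sits in the augmented column, so rank(T) = 2 but rank([T|b]) = 3.
Since the ranks differ, the system is inconsistent.

no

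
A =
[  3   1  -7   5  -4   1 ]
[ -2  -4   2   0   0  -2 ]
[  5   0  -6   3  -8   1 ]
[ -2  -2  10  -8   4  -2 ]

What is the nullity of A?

2

Row reduce to echelon form.
R2 ← R2 + (2/3)·R1: [0, -10/3, -8/3, 10/3, -8/3, -4/3]
R3 ← R3 − (5/3)·R1: [0, -5/3, 17/3, -16/3, -4/3, -2/3]
R4 ← R4 + (2/3)·R1: [0, -4/3, 16/3, -14/3, 4/3, -4/3]
R3 ← R3 − (1/2)·R2: [0, 0, 7, -7, 0, 0]
R4 ← R4 − (2/5)·R2: [0, 0, 32/5, -6, 12/5, -4/5]
R4 ← R4 − (32/35)·R3: [0, 0, 0, 2/5, 12/5, -4/5]
4 nonzero rows, so rank(A) = 4.
A has 6 columns; by rank–nullity, nullity = 6 − 4 = 2.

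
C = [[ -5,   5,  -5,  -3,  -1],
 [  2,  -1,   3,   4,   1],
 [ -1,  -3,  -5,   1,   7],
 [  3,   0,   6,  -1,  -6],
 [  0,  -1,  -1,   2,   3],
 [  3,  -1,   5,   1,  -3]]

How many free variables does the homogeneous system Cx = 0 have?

Row reduce to echelon form.
R2 ← R2 + (2/5)·R1: [0, 1, 1, 14/5, 3/5]
R3 ← R3 − (1/5)·R1: [0, -4, -4, 8/5, 36/5]
R4 ← R4 + (3/5)·R1: [0, 3, 3, -14/5, -33/5]
R6 ← R6 + (3/5)·R1: [0, 2, 2, -4/5, -18/5]
R3 ← R3 + (4)·R2: [0, 0, 0, 64/5, 48/5]
R4 ← R4 − (3)·R2: [0, 0, 0, -56/5, -42/5]
R5 ← R5 + R2: [0, 0, 0, 24/5, 18/5]
R6 ← R6 − (2)·R2: [0, 0, 0, -32/5, -24/5]
R4 ← R4 + (7/8)·R3: [0, 0, 0, 0, 0]
R5 ← R5 − (3/8)·R3: [0, 0, 0, 0, 0]
R6 ← R6 + (1/2)·R3: [0, 0, 0, 0, 0]
3 nonzero rows, so rank(C) = 3.
C has 5 columns; by rank–nullity, nullity = 5 − 3 = 2.

2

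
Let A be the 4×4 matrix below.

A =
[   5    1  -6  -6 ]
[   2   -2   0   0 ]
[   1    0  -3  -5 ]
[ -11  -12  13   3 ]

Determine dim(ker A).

1

Row reduce to echelon form.
R2 ← R2 − (2/5)·R1: [0, -12/5, 12/5, 12/5]
R3 ← R3 − (1/5)·R1: [0, -1/5, -9/5, -19/5]
R4 ← R4 + (11/5)·R1: [0, -49/5, -1/5, -51/5]
R3 ← R3 − (1/12)·R2: [0, 0, -2, -4]
R4 ← R4 − (49/12)·R2: [0, 0, -10, -20]
R4 ← R4 − (5)·R3: [0, 0, 0, 0]
3 nonzero rows, so rank(A) = 3.
A has 4 columns; by rank–nullity, nullity = 4 − 3 = 1.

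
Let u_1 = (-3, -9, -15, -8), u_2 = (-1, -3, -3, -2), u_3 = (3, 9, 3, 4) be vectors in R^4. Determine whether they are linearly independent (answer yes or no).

Form the matrix with these vectors as rows and row reduce.
R2 ← R2 − (1/3)·R1: [0, 0, 2, 2/3]
R3 ← R3 + R1: [0, 0, -12, -4]
R3 ← R3 + (6)·R2: [0, 0, 0, 0]
2 nonzero rows, so the 3 vectors span a space of dimension 2.
Since 2 < 3, the vectors are linearly dependent.

no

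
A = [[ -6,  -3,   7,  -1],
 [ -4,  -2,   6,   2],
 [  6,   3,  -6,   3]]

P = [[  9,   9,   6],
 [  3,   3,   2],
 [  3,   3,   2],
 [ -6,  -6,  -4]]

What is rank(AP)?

First compute AP:
[[-36, -36, -24],
 [-36, -36, -24],
 [ 27,  27,  18]]
Now row reduce the product.
R2 ← R2 − R1: [0, 0, 0]
R3 ← R3 + (3/4)·R1: [0, 0, 0]
1 nonzero row, so rank(AP) = 1.

1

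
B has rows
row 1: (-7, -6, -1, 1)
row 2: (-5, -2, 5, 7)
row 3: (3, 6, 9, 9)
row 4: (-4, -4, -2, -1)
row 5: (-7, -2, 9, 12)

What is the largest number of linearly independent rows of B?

Row reduce to echelon form.
R2 ← R2 − (5/7)·R1: [0, 16/7, 40/7, 44/7]
R3 ← R3 + (3/7)·R1: [0, 24/7, 60/7, 66/7]
R4 ← R4 − (4/7)·R1: [0, -4/7, -10/7, -11/7]
R5 ← R5 − R1: [0, 4, 10, 11]
R3 ← R3 − (3/2)·R2: [0, 0, 0, 0]
R4 ← R4 + (1/4)·R2: [0, 0, 0, 0]
R5 ← R5 − (7/4)·R2: [0, 0, 0, 0]
Echelon form has 2 nonzero rows, so rank(B) = 2.
The rank gives the maximum number of linearly independent rows: 2.

2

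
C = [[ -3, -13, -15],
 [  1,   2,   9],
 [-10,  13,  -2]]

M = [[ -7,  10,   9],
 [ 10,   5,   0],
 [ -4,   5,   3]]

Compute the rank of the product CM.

3

First compute CM:
[[-49, -170, -72],
 [-23,  65,  36],
 [208, -45, -96]]
Now row reduce the product.
R2 ← R2 − (23/49)·R1: [0, 7095/49, 3420/49]
R3 ← R3 + (208/49)·R1: [0, -37565/49, -19680/49]
R3 ← R3 + (683/129)·R2: [0, 0, -1380/43]
3 nonzero rows, so rank(CM) = 3.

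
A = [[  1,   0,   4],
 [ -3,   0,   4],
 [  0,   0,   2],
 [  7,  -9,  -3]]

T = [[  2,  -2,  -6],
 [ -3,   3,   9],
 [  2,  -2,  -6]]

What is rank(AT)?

First compute AT:
[[ 10, -10, -30],
 [  2,  -2,  -6],
 [  4,  -4, -12],
 [ 35, -35, -105]]
Now row reduce the product.
R2 ← R2 − (1/5)·R1: [0, 0, 0]
R3 ← R3 − (2/5)·R1: [0, 0, 0]
R4 ← R4 − (7/2)·R1: [0, 0, 0]
1 nonzero row, so rank(AT) = 1.

1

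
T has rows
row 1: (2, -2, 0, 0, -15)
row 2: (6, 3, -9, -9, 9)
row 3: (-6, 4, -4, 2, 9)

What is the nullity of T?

2

Row reduce to echelon form.
R2 ← R2 − (3)·R1: [0, 9, -9, -9, 54]
R3 ← R3 + (3)·R1: [0, -2, -4, 2, -36]
R3 ← R3 + (2/9)·R2: [0, 0, -6, 0, -24]
3 nonzero rows, so rank(T) = 3.
T has 5 columns; by rank–nullity, nullity = 5 − 3 = 2.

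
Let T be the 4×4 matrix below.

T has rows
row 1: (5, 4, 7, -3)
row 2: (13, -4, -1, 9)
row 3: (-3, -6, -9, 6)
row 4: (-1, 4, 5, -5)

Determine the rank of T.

Row reduce to echelon form.
R2 ← R2 − (13/5)·R1: [0, -72/5, -96/5, 84/5]
R3 ← R3 + (3/5)·R1: [0, -18/5, -24/5, 21/5]
R4 ← R4 + (1/5)·R1: [0, 24/5, 32/5, -28/5]
R3 ← R3 − (1/4)·R2: [0, 0, 0, 0]
R4 ← R4 + (1/3)·R2: [0, 0, 0, 0]
Echelon form has 2 nonzero rows, so rank(T) = 2.

2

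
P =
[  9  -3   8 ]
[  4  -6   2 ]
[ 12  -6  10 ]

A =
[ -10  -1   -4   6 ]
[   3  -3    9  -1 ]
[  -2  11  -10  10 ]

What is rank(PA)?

2

First compute PA:
[[-115,  88, -143, 137],
 [-62,  36, -90,  50],
 [-158, 116, -202, 178]]
Now row reduce the product.
R2 ← R2 − (62/115)·R1: [0, -1316/115, -1484/115, -2744/115]
R3 ← R3 − (158/115)·R1: [0, -564/115, -636/115, -1176/115]
R3 ← R3 − (3/7)·R2: [0, 0, 0, 0]
2 nonzero rows, so rank(PA) = 2.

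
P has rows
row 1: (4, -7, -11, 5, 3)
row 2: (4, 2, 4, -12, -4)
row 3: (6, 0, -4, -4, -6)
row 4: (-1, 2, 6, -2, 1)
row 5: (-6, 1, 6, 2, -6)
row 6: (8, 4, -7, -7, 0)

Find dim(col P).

5

Row reduce to echelon form.
R2 ← R2 − R1: [0, 9, 15, -17, -7]
R3 ← R3 − (3/2)·R1: [0, 21/2, 25/2, -23/2, -21/2]
R4 ← R4 + (1/4)·R1: [0, 1/4, 13/4, -3/4, 7/4]
R5 ← R5 + (3/2)·R1: [0, -19/2, -21/2, 19/2, -3/2]
R6 ← R6 − (2)·R1: [0, 18, 15, -17, -6]
R3 ← R3 − (7/6)·R2: [0, 0, -5, 25/3, -7/3]
R4 ← R4 − (1/36)·R2: [0, 0, 17/6, -5/18, 35/18]
R5 ← R5 + (19/18)·R2: [0, 0, 16/3, -76/9, -80/9]
R6 ← R6 − (2)·R2: [0, 0, -15, 17, 8]
R4 ← R4 + (17/30)·R3: [0, 0, 0, 40/9, 28/45]
R5 ← R5 + (16/15)·R3: [0, 0, 0, 4/9, -512/45]
R6 ← R6 − (3)·R3: [0, 0, 0, -8, 15]
R5 ← R5 − (1/10)·R4: [0, 0, 0, 0, -286/25]
R6 ← R6 + (9/5)·R4: [0, 0, 0, 0, 403/25]
R6 ← R6 + (31/22)·R5: [0, 0, 0, 0, 0]
Echelon form has 5 nonzero rows, so rank(P) = 5.
The column space has dimension equal to the rank: 5.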